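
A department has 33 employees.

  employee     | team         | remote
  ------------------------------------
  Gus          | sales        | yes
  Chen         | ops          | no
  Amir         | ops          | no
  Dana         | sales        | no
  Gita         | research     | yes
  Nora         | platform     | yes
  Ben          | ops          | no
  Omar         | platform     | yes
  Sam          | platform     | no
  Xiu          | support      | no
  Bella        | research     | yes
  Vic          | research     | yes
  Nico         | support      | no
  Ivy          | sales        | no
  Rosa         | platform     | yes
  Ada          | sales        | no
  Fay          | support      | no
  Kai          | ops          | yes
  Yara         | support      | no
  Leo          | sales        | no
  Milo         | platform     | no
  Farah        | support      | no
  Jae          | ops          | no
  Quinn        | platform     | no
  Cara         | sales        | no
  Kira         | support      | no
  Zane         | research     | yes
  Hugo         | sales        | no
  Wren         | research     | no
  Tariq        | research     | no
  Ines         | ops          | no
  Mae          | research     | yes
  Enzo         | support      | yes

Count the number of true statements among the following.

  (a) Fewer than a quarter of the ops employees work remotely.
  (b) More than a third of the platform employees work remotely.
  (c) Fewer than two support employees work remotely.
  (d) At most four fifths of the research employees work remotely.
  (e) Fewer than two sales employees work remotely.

5

(a) ops: |A| = 6, |A ∩ B| = 1; needs |A ∩ B| / |A| < 1/4 — true.
(b) platform: |A| = 6, |A ∩ B| = 3; needs |A ∩ B| / |A| > 1/3 — true.
(c) support: |A| = 7, |A ∩ B| = 1; needs |A ∩ B| < 2 — true.
(d) research: |A| = 7, |A ∩ B| = 5; needs |A ∩ B| / |A| ≤ 4/5 — true.
(e) sales: |A| = 7, |A ∩ B| = 1; needs |A ∩ B| < 2 — true.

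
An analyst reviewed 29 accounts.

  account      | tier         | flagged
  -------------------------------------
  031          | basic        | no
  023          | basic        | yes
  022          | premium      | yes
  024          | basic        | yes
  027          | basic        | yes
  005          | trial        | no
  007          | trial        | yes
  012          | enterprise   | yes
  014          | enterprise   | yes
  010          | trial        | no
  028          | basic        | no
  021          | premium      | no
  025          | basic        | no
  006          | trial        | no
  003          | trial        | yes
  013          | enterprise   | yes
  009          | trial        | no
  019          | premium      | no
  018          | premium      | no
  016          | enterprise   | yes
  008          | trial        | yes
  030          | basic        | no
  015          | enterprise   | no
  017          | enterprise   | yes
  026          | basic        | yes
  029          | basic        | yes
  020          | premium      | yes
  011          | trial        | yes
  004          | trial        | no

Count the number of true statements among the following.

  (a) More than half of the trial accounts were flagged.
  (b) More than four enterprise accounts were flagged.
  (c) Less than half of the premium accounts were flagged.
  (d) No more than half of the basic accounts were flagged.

2

(a) trial: |A| = 9, |A ∩ B| = 4; needs |A ∩ B| > |A ∖ B| — false.
(b) enterprise: |A| = 6, |A ∩ B| = 5; needs |A ∩ B| > 4 — true.
(c) premium: |A| = 5, |A ∩ B| = 2; needs |A ∩ B| < |A ∖ B| — true.
(d) basic: |A| = 9, |A ∩ B| = 5; needs |A ∩ B| ≤ |A ∖ B| — false.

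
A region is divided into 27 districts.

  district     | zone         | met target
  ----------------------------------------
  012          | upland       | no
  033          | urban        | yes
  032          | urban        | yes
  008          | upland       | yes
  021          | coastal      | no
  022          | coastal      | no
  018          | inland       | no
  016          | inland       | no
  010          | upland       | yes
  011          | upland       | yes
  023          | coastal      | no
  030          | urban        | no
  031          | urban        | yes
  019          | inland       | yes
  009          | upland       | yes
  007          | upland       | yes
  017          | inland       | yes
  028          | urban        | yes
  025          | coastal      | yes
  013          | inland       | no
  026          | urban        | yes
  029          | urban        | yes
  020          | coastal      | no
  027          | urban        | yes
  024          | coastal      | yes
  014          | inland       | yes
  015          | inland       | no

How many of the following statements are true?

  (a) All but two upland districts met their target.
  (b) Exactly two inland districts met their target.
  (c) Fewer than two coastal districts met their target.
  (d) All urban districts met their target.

0

(a) upland: |A| = 6, |A ∩ B| = 5; needs |A ∖ B| = 2 — false.
(b) inland: |A| = 7, |A ∩ B| = 3; needs |A ∩ B| = 2 — false.
(c) coastal: |A| = 6, |A ∩ B| = 2; needs |A ∩ B| < 2 — false.
(d) urban: |A| = 8, |A ∩ B| = 7; needs A ⊆ B, i.e. every element of A is in B (|A ∖ B| = 0) — false.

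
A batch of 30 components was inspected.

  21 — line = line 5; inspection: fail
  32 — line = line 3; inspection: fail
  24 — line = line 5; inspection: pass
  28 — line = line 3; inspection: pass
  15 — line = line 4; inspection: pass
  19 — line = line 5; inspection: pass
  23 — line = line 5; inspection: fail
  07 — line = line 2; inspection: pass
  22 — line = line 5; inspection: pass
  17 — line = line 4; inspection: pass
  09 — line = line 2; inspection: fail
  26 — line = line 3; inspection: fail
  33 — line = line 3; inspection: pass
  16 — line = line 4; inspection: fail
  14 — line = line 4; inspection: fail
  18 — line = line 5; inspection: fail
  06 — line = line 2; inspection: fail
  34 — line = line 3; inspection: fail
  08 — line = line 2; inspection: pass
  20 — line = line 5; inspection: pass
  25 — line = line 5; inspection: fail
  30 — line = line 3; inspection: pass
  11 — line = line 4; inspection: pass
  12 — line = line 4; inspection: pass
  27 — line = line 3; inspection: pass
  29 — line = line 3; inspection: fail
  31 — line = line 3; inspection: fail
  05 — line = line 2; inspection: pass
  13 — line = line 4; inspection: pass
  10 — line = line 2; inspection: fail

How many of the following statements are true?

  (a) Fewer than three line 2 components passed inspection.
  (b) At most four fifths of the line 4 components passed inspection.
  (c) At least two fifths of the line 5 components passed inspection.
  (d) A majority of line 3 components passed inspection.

2

(a) line 2: |A| = 6, |A ∩ B| = 3; needs |A ∩ B| < 3 — false.
(b) line 4: |A| = 7, |A ∩ B| = 5; needs |A ∩ B| / |A| ≤ 4/5 — true.
(c) line 5: |A| = 8, |A ∩ B| = 4; needs |A ∩ B| / |A| ≥ 2/5 — true.
(d) line 3: |A| = 9, |A ∩ B| = 4; needs |A ∩ B| > |A ∖ B| — false.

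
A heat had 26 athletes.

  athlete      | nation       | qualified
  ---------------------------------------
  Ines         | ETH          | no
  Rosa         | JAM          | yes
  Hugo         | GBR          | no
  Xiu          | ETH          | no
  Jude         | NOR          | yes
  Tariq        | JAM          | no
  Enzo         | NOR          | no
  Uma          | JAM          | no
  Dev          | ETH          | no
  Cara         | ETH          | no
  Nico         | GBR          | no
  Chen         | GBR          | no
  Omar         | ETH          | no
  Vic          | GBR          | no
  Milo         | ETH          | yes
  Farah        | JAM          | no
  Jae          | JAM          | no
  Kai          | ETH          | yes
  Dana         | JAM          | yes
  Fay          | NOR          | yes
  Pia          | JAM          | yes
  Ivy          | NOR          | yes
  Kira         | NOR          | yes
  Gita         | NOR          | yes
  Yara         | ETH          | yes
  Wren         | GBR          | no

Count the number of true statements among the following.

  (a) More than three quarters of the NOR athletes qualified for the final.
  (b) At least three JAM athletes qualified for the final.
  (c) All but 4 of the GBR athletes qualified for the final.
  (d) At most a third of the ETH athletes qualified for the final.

2

(a) NOR: |A| = 6, |A ∩ B| = 5; needs |A ∩ B| / |A| > 3/4 — true.
(b) JAM: |A| = 7, |A ∩ B| = 3; needs |A ∩ B| ≥ 3 — true.
(c) GBR: |A| = 5, |A ∩ B| = 0; needs |A ∖ B| = 4 — false.
(d) ETH: |A| = 8, |A ∩ B| = 3; needs |A ∩ B| / |A| ≤ 1/3 — false.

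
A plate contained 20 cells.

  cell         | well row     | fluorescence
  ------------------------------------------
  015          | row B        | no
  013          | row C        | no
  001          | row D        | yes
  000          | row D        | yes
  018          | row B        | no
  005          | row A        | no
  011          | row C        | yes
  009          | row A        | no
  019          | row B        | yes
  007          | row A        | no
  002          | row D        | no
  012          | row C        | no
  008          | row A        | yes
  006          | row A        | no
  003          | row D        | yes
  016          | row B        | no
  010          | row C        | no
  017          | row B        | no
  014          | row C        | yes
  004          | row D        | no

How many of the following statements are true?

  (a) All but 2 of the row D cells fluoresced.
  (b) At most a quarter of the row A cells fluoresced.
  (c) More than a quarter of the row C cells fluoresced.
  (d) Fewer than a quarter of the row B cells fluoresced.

4

(a) row D: |A| = 5, |A ∩ B| = 3; needs |A ∖ B| = 2 — true.
(b) row A: |A| = 5, |A ∩ B| = 1; needs |A ∩ B| / |A| ≤ 1/4 — true.
(c) row C: |A| = 5, |A ∩ B| = 2; needs |A ∩ B| / |A| > 1/4 — true.
(d) row B: |A| = 5, |A ∩ B| = 1; needs |A ∩ B| / |A| < 1/4 — true.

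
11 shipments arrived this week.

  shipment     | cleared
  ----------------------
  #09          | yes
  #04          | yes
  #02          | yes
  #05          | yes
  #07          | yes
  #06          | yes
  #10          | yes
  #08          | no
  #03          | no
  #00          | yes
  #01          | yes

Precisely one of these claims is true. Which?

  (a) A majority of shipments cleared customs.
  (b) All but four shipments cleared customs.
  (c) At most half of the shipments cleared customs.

(a)

|A| = 11, |A ∩ B| = 9, |A ∖ B| = 2.
(a) requires |A ∩ B| > |A ∖ B|: true.
(b) requires |A ∖ B| = 4: false.
(c) requires |A ∩ B| ≤ |A ∖ B|: false.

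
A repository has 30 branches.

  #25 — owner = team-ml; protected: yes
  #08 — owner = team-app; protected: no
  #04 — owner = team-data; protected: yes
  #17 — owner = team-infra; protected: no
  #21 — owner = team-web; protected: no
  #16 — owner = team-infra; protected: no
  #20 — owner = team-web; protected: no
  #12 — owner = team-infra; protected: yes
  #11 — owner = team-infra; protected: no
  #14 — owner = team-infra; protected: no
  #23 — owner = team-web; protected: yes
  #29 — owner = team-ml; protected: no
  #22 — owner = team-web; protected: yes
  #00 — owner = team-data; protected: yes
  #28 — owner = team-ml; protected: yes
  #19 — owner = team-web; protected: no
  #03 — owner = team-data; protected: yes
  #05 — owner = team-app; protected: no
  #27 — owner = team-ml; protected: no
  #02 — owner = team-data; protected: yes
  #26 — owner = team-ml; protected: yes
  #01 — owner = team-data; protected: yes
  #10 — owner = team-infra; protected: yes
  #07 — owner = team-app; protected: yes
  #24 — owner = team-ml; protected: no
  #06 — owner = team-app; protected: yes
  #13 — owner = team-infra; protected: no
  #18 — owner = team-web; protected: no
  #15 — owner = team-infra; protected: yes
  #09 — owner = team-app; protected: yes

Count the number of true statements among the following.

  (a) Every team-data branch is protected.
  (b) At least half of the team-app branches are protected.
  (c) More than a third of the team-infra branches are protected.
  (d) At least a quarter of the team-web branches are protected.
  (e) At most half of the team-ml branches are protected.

(a) team-data: |A| = 5, |A ∩ B| = 5; needs A ⊆ B, i.e. every element of A is in B (|A ∖ B| = 0) — true.
(b) team-app: |A| = 5, |A ∩ B| = 3; needs |A ∩ B| ≥ |A ∖ B| — true.
(c) team-infra: |A| = 8, |A ∩ B| = 3; needs |A ∩ B| / |A| > 1/3 — true.
(d) team-web: |A| = 6, |A ∩ B| = 2; needs |A ∩ B| / |A| ≥ 1/4 — true.
(e) team-ml: |A| = 6, |A ∩ B| = 3; needs |A ∩ B| ≤ |A ∖ B| — true.

5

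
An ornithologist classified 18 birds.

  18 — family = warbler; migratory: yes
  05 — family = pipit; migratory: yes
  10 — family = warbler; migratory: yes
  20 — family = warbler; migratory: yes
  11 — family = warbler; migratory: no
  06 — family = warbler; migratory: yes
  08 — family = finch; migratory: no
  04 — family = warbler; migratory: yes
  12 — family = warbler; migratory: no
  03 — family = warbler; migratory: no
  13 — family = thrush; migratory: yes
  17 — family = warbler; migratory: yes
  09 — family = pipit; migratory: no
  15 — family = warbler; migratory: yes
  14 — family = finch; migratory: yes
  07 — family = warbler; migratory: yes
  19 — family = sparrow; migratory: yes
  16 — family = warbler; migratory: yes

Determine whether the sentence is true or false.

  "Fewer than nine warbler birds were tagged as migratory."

The determiner here denotes the relation: |A ∩ B| < 9.
A (the restrictor) = {18, 10, 20, 11, 06, 04, 12, 03, 17, 15, 07, 16}, |A| = 12.
A ∩ B = {18, 10, 20, 06, 04, 17, 15, 07, 16}, so |A ∩ B| = 9.
|A ∩ B| = 9, so the statement is false.

False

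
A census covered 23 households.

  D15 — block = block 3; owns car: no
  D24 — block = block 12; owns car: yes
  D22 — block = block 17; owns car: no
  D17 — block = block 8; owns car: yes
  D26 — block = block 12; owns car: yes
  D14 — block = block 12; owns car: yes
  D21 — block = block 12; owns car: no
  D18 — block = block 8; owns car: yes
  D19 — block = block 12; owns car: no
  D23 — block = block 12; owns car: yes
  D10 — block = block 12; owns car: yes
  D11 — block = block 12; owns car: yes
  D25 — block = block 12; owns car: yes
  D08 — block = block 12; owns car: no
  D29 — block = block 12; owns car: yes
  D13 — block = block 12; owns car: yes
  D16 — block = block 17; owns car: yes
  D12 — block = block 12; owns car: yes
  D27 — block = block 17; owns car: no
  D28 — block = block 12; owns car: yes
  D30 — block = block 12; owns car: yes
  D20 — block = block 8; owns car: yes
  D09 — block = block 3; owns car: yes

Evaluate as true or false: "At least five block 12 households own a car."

Truth condition: |A ∩ B| ≥ 5.
|A| = 15, |A ∩ B| = 12, |A ∖ B| = 3.
|A ∩ B| = 12, so the statement is true.

True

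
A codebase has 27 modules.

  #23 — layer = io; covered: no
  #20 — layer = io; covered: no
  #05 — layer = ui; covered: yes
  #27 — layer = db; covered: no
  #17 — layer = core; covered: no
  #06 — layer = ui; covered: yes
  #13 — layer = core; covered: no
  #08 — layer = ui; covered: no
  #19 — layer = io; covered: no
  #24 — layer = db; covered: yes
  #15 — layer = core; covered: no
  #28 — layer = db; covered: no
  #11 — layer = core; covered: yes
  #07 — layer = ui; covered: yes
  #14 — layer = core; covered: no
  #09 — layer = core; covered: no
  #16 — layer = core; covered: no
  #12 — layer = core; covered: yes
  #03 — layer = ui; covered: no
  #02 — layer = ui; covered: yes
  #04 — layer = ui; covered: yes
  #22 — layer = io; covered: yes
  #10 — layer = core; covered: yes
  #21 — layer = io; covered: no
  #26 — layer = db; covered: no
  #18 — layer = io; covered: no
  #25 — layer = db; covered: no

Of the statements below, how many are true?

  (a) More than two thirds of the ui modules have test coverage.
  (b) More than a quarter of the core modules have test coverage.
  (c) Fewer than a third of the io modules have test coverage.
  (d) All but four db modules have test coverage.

(a) ui: |A| = 7, |A ∩ B| = 5; needs |A ∩ B| / |A| > 2/3 — true.
(b) core: |A| = 9, |A ∩ B| = 3; needs |A ∩ B| / |A| > 1/4 — true.
(c) io: |A| = 6, |A ∩ B| = 1; needs |A ∩ B| / |A| < 1/3 — true.
(d) db: |A| = 5, |A ∩ B| = 1; needs |A ∖ B| = 4 — true.

4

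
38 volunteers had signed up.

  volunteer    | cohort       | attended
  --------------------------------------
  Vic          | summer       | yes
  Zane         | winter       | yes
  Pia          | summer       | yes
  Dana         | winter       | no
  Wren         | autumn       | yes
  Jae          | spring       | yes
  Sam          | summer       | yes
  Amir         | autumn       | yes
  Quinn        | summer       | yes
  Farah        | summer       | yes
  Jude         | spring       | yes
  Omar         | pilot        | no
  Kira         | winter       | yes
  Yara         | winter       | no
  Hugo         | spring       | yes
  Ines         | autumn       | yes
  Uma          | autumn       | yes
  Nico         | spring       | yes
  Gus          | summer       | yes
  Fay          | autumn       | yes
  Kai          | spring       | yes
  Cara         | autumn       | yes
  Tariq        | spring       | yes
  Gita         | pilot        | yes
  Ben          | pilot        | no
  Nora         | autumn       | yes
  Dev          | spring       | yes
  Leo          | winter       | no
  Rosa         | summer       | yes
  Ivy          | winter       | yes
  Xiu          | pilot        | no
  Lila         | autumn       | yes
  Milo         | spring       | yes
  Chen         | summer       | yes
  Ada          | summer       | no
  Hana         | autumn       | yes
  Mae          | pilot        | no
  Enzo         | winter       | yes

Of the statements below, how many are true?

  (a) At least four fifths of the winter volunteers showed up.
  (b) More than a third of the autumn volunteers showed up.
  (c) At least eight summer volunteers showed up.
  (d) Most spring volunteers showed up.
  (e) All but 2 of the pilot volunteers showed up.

3

(a) winter: |A| = 7, |A ∩ B| = 4; needs |A ∩ B| / |A| ≥ 4/5 — false.
(b) autumn: |A| = 9, |A ∩ B| = 9; needs |A ∩ B| / |A| > 1/3 — true.
(c) summer: |A| = 9, |A ∩ B| = 8; needs |A ∩ B| ≥ 8 — true.
(d) spring: |A| = 8, |A ∩ B| = 8; needs |A ∩ B| > |A ∖ B| — true.
(e) pilot: |A| = 5, |A ∩ B| = 1; needs |A ∖ B| = 2 — false.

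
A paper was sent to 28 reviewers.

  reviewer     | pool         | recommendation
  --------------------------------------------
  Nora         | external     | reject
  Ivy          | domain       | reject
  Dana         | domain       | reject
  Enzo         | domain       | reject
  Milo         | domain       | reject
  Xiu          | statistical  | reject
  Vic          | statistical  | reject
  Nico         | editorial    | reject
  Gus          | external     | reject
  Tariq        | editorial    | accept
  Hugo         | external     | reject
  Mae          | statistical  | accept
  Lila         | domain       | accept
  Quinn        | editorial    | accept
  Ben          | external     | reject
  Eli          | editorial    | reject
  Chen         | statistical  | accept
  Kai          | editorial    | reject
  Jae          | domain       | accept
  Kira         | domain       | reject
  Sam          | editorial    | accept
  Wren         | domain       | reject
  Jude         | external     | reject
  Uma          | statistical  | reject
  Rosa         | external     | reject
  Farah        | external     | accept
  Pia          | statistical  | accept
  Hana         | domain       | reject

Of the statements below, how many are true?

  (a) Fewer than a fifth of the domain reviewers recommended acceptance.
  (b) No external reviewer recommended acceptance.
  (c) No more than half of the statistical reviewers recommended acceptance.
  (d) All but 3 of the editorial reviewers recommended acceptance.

(a) domain: |A| = 9, |A ∩ B| = 2; needs |A ∩ B| / |A| < 1/5 — false.
(b) external: |A| = 7, |A ∩ B| = 1; needs A ∩ B = ∅ (|A ∩ B| = 0) — false.
(c) statistical: |A| = 6, |A ∩ B| = 3; needs |A ∩ B| ≤ |A ∖ B| — true.
(d) editorial: |A| = 6, |A ∩ B| = 3; needs |A ∖ B| = 3 — true.

2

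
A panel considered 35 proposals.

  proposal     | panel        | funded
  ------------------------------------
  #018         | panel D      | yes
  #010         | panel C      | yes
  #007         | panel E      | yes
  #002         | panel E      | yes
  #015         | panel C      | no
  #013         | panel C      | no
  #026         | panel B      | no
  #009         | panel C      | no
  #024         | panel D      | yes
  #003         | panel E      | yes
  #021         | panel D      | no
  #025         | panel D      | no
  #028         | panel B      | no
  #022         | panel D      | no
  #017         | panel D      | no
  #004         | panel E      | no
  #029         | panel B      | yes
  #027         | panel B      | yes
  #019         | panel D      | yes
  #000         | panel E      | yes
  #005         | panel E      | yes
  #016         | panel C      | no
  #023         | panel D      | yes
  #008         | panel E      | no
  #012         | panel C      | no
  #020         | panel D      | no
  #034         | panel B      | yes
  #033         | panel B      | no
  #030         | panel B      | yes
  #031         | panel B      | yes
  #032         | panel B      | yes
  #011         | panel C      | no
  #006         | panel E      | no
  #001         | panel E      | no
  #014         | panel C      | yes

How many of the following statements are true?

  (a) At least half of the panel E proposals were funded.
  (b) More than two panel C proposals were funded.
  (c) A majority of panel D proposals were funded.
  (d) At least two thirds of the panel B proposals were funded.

(a) panel E: |A| = 9, |A ∩ B| = 5; needs |A ∩ B| ≥ |A ∖ B| — true.
(b) panel C: |A| = 8, |A ∩ B| = 2; needs |A ∩ B| > 2 — false.
(c) panel D: |A| = 9, |A ∩ B| = 4; needs |A ∩ B| > |A ∖ B| — false.
(d) panel B: |A| = 9, |A ∩ B| = 6; needs |A ∩ B| / |A| ≥ 2/3 — true.

2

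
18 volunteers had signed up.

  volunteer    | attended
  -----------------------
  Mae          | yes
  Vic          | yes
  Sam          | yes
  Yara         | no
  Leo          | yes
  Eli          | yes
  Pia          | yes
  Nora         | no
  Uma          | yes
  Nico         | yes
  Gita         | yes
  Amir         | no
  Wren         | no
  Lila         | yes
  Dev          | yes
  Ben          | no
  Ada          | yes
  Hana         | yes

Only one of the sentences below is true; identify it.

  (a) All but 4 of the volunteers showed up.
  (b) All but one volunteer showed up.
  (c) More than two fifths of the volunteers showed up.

(c)

|A| = 18, |A ∩ B| = 13, |A ∖ B| = 5.
(a) requires |A ∖ B| = 4: false.
(b) requires |A ∖ B| = 1: false.
(c) requires |A ∩ B| / |A| > 2/5: true.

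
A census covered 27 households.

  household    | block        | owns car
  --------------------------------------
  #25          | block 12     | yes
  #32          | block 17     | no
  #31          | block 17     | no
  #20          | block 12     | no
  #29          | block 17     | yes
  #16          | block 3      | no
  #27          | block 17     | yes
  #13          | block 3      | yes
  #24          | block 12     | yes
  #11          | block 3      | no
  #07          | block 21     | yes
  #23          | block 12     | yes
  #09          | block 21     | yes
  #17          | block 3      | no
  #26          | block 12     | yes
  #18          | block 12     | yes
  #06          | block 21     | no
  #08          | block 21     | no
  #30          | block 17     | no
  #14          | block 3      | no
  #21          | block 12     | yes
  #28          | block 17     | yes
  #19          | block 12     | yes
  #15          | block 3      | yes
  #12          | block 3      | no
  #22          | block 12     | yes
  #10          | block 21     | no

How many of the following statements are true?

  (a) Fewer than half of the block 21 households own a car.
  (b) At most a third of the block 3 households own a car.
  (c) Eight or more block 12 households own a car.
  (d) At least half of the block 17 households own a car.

(a) block 21: |A| = 5, |A ∩ B| = 2; needs |A ∩ B| < |A ∖ B| — true.
(b) block 3: |A| = 7, |A ∩ B| = 2; needs |A ∩ B| / |A| ≤ 1/3 — true.
(c) block 12: |A| = 9, |A ∩ B| = 8; needs |A ∩ B| ≥ 8 — true.
(d) block 17: |A| = 6, |A ∩ B| = 3; needs |A ∩ B| ≥ |A ∖ B| — true.

4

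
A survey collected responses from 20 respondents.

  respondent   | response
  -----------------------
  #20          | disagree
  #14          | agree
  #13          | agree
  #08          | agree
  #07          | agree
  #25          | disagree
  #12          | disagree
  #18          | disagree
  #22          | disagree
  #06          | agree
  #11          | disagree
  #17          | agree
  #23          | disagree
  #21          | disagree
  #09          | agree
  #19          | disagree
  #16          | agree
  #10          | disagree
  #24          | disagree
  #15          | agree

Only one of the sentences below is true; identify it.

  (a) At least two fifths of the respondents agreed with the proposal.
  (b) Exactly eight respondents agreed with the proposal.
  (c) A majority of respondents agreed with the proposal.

|A| = 20, |A ∩ B| = 9, |A ∖ B| = 11.
(a) requires |A ∩ B| / |A| ≥ 2/5: true.
(b) requires |A ∩ B| = 8: false.
(c) requires |A ∩ B| > |A ∖ B|: false.

(a)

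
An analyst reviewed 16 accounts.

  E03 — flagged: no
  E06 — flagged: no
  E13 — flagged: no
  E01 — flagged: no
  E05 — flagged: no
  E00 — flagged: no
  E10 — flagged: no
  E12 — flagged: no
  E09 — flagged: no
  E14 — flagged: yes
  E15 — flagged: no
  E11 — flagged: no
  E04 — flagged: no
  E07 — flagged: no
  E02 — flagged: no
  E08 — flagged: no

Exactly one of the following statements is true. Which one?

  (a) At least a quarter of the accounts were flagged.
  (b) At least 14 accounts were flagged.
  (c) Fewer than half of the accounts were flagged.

(c)

|A| = 16, |A ∩ B| = 1, |A ∖ B| = 15.
(a) requires |A ∩ B| / |A| ≥ 1/4: false.
(b) requires |A ∩ B| ≥ 14: false.
(c) requires |A ∩ B| < |A ∖ B|: true.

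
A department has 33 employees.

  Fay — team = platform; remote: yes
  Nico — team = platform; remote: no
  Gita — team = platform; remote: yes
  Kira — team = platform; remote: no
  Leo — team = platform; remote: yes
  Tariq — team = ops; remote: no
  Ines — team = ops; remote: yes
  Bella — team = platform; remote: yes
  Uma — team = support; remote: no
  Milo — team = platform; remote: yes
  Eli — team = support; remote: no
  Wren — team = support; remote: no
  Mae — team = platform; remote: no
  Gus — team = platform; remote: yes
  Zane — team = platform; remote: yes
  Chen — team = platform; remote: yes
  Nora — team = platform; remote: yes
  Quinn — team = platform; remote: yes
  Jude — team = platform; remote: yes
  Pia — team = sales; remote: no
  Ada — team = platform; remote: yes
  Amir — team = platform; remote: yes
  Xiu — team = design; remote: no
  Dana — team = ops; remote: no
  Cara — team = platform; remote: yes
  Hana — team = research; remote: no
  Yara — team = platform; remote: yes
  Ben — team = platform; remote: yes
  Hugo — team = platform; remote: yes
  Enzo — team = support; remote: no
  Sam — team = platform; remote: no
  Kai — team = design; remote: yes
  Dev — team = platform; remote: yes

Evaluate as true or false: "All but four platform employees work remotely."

True

The determiner here denotes the relation: |A ∖ B| = 4.
|A| = 22, |A ∩ B| = 18, |A ∖ B| = 4.
|A ∖ B| = 4, so the statement is true.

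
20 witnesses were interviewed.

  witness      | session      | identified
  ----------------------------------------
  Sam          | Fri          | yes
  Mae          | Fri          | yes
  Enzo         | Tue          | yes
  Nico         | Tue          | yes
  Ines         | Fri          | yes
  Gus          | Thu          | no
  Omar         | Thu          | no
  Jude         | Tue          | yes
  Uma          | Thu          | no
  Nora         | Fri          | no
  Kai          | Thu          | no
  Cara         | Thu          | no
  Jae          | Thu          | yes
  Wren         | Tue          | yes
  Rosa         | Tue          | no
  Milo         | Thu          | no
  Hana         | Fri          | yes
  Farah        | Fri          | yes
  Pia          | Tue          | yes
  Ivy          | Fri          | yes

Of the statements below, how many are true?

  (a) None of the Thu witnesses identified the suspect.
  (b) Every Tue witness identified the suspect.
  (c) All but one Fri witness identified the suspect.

(a) Thu: |A| = 7, |A ∩ B| = 1; needs A ∩ B = ∅ (|A ∩ B| = 0) — false.
(b) Tue: |A| = 6, |A ∩ B| = 5; needs A ⊆ B, i.e. every element of A is in B (|A ∖ B| = 0) — false.
(c) Fri: |A| = 7, |A ∩ B| = 6; needs |A ∖ B| = 1 — true.

1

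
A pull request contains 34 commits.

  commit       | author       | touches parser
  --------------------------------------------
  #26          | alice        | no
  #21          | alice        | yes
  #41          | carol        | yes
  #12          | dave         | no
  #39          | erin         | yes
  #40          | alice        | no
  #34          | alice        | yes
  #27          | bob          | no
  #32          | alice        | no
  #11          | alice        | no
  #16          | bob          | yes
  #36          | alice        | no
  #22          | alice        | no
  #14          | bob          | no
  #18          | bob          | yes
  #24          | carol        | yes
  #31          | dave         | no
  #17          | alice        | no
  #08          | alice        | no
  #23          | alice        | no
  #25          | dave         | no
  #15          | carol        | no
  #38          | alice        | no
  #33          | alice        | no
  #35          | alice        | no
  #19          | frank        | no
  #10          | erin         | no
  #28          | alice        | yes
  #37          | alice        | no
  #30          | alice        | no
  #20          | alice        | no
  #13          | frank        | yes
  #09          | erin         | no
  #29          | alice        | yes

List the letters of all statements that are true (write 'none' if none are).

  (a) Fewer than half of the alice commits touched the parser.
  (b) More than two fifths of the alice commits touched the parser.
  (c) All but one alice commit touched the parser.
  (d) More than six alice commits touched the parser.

(a)

|A| = 19, |A ∩ B| = 4, |A ∖ B| = 15.
(a) |A ∩ B| < |A ∖ B|: holds.
(b) |A ∩ B| / |A| > 2/5: fails.
(c) |A ∖ B| = 1: fails.
(d) |A ∩ B| > 6: fails.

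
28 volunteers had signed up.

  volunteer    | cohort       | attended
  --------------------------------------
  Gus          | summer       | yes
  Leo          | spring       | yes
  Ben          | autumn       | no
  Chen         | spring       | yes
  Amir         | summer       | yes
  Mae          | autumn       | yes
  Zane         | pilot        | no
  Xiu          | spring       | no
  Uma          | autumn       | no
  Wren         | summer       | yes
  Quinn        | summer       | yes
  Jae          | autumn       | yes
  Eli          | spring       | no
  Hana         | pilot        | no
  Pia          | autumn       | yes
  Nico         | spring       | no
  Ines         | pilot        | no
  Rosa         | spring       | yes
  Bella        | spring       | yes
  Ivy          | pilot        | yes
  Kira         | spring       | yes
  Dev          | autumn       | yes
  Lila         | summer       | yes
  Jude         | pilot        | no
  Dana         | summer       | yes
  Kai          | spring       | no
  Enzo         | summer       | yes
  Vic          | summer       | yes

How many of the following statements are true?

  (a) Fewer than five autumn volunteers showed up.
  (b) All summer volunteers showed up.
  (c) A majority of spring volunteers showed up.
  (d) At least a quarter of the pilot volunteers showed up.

3

(a) autumn: |A| = 6, |A ∩ B| = 4; needs |A ∩ B| < 5 — true.
(b) summer: |A| = 8, |A ∩ B| = 8; needs A ⊆ B, i.e. every element of A is in B (|A ∖ B| = 0) — true.
(c) spring: |A| = 9, |A ∩ B| = 5; needs |A ∩ B| > |A ∖ B| — true.
(d) pilot: |A| = 5, |A ∩ B| = 1; needs |A ∩ B| / |A| ≥ 1/4 — false.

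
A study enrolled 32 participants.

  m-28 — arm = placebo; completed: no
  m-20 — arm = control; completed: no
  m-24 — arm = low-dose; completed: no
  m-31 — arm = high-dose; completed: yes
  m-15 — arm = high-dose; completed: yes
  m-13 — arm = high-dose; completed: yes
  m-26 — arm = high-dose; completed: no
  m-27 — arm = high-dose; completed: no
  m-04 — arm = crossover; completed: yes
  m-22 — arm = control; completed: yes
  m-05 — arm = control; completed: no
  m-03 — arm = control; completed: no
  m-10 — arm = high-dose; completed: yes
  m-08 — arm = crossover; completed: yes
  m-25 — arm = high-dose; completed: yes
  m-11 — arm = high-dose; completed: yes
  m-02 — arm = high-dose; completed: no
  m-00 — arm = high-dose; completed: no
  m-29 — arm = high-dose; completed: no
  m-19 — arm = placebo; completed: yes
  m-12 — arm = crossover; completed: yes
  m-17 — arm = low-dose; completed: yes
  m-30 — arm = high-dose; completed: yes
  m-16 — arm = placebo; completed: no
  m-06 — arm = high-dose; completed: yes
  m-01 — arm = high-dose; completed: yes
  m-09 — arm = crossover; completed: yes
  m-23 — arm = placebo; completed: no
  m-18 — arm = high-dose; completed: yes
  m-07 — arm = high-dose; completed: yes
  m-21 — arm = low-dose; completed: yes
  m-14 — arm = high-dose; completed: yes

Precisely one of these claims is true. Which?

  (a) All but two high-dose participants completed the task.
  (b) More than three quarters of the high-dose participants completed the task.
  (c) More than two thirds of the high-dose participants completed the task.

(c)

|A| = 17, |A ∩ B| = 12, |A ∖ B| = 5.
(a) requires |A ∖ B| = 2: false.
(b) requires |A ∩ B| / |A| > 3/4: false.
(c) requires |A ∩ B| / |A| > 2/3: true.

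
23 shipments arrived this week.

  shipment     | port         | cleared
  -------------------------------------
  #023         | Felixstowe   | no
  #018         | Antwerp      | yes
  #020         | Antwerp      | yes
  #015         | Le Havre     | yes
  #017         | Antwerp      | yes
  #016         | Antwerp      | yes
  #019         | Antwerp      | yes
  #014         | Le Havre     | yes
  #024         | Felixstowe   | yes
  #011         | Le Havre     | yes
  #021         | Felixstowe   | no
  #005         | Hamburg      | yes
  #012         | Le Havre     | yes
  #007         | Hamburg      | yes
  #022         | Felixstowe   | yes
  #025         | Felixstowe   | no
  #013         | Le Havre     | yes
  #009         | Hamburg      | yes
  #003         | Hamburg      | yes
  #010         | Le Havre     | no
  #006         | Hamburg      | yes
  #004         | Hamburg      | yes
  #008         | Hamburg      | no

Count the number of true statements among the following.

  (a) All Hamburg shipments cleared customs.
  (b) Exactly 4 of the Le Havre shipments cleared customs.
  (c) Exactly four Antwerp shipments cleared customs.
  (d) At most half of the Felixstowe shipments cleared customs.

1

(a) Hamburg: |A| = 7, |A ∩ B| = 6; needs A ⊆ B, i.e. every element of A is in B (|A ∖ B| = 0) — false.
(b) Le Havre: |A| = 6, |A ∩ B| = 5; needs |A ∩ B| = 4 — false.
(c) Antwerp: |A| = 5, |A ∩ B| = 5; needs |A ∩ B| = 4 — false.
(d) Felixstowe: |A| = 5, |A ∩ B| = 2; needs |A ∩ B| ≤ |A ∖ B| — true.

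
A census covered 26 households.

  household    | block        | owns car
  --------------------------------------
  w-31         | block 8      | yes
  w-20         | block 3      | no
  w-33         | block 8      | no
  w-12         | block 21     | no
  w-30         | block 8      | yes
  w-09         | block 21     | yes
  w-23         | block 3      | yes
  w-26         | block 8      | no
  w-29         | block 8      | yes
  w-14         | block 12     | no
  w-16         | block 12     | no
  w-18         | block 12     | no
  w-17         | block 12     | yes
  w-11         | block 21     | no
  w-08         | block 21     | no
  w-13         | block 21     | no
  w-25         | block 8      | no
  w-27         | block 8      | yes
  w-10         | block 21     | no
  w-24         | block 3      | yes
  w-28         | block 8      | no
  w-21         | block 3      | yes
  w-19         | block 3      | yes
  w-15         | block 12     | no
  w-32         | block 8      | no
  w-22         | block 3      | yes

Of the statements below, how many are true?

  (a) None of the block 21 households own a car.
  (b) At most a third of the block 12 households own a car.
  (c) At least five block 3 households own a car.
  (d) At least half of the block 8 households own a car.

(a) block 21: |A| = 6, |A ∩ B| = 1; needs A ∩ B = ∅ (|A ∩ B| = 0) — false.
(b) block 12: |A| = 5, |A ∩ B| = 1; needs |A ∩ B| / |A| ≤ 1/3 — true.
(c) block 3: |A| = 6, |A ∩ B| = 5; needs |A ∩ B| ≥ 5 — true.
(d) block 8: |A| = 9, |A ∩ B| = 4; needs |A ∩ B| ≥ |A ∖ B| — false.

2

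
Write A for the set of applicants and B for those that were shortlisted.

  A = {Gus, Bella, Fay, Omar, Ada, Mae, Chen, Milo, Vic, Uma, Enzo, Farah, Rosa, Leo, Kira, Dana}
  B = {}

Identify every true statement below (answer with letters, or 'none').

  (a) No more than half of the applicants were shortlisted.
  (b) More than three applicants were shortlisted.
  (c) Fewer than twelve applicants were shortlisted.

(a), (c)

|A| = 16, |A ∩ B| = 0, |A ∖ B| = 16.
(a) |A ∩ B| ≤ |A ∖ B|: holds.
(b) |A ∩ B| > 3: fails.
(c) |A ∩ B| < 12: holds.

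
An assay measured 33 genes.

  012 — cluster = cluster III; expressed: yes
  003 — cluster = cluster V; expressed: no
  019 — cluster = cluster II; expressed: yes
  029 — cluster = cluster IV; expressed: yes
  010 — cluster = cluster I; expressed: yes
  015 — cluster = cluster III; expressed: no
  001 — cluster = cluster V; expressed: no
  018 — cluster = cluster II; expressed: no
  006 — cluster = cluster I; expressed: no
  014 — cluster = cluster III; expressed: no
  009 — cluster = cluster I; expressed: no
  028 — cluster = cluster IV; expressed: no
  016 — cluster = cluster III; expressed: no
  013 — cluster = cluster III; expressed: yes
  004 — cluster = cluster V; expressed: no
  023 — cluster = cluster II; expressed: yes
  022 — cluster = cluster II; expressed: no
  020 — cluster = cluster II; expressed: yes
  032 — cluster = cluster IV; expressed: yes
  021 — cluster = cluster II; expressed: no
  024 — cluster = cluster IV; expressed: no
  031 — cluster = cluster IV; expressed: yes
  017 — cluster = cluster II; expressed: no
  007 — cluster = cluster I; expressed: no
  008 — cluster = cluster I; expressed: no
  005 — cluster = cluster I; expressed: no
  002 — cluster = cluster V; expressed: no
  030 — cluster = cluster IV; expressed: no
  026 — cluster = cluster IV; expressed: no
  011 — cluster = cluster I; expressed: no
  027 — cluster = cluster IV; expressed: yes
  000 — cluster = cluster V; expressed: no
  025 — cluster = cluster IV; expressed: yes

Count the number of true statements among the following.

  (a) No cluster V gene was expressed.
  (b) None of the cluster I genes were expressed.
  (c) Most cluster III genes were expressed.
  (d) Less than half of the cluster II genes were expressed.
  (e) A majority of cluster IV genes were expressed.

(a) cluster V: |A| = 5, |A ∩ B| = 0; needs A ∩ B = ∅ (|A ∩ B| = 0) — true.
(b) cluster I: |A| = 7, |A ∩ B| = 1; needs A ∩ B = ∅ (|A ∩ B| = 0) — false.
(c) cluster III: |A| = 5, |A ∩ B| = 2; needs |A ∩ B| > |A ∖ B| — false.
(d) cluster II: |A| = 7, |A ∩ B| = 3; needs |A ∩ B| < |A ∖ B| — true.
(e) cluster IV: |A| = 9, |A ∩ B| = 5; needs |A ∩ B| > |A ∖ B| — true.

3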